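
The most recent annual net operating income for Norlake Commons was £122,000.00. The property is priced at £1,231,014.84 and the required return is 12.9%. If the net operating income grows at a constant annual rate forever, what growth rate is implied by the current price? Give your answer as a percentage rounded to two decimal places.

2.72%

P = D₀(1+g)/(r−g) ⇒ P(r−g) = D₀(1+g) ⇒ g(P+D₀) = P·r − D₀
g = (P·r − D₀)/(P + D₀) = (£1,231,014.84×0.129 − £122,000.00) / (£1,231,014.84 + £122,000.00) = 0.027199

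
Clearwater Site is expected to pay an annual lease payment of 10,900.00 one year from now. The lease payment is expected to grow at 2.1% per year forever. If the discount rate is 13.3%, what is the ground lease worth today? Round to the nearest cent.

Growing perpetuity: P = D₁ / (r − g) = 10,900.0000 / (0.133 − 0.021) = 97,321.43

97321.43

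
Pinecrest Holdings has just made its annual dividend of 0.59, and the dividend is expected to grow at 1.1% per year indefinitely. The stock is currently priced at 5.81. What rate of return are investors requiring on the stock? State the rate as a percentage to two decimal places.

D₁ = 0.59 × 1.011 = 0.5965
P = D₁/(r − g) ⇒ r = D₁/P + g = 0.5965/5.81 + 0.011 = 0.102666 + 0.011 = 0.113666

11.37%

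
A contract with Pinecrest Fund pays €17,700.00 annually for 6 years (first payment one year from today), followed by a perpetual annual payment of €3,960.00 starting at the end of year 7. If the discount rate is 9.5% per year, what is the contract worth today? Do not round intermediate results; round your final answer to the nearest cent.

€102412.61

PV of 6-year annuity: €17,700.00 × [1 − (1+0.095)^−6] / 0.095 = 78230.90915
Perpetuity value at year 6: €3,960.00 / 0.095 = 41684.21053
PV of perpetuity: 41684.21053 / (1+0.095)^6 = 24181.70204
Total PV = 78230.90915 + 24181.70204 = 102412.61119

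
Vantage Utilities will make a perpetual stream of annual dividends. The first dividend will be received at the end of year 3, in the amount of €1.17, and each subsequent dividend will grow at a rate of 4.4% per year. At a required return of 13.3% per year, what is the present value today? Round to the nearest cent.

Value at end of year 2: C₁ / (r − g) = €1.17 / (0.133 − 0.044) = €13.1461
Discount to today: PV = €13.1461 / (1 + 0.133)^2 = €13.1461 / 1.283689 = €10.24

€10.24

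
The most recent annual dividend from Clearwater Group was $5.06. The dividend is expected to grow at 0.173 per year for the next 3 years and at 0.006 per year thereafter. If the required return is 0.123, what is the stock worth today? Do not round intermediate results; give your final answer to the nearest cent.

$66.15

D_1 = 5.93538
D_2 = 6.96220
D_3 = 8.16666
Terminal value at year 3: TV = D_3×(1+g_2)/(r−g_2) = 8.21566/0.117 = 70.21933
P_0 = D_1/(1+r)^1 + D_2/(1+r)^2 + D_3/(1+r)^3 + TV/(1+r)^3
    = 5.28529 + 5.52061 + 5.76641 + 49.58124 = 66.15355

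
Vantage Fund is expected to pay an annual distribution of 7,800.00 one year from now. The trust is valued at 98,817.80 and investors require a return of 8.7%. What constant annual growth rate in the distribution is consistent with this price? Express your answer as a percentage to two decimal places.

P = D₁/(r−g) ⇒ g = r − D₁/P = 0.087 − 7,800.00/98,817.80 = 0.008067

0.81%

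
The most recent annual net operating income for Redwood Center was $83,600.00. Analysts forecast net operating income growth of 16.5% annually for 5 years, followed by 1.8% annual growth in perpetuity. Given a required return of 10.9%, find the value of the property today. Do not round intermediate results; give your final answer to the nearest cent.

$1682172.46

D_1 = 97394.00000
D_2 = 113464.01000
D_3 = 132185.57165
D_4 = 153996.19097
D_5 = 179405.56248
Terminal value at year 5: TV = D_5×(1+g_2)/(r−g_2) = 182634.86261/0.091 = 2006976.51217
P_0 = D_1/(1+r)^1 + D_2/(1+r)^2 + D_3/(1+r)^3 + D_4/(1+r)^4 + D_5/(1+r)^5 + TV/(1+r)^5
    = 87821.46078 + 92256.08819 + 96914.64630 + 101808.44268 + 106949.35593 + 1196422.46522 = 1682172.45910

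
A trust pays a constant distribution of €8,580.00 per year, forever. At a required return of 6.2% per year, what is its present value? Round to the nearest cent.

€138387.10

Level perpetuity: PV = C / r = €8,580.00 / 0.062 = €138,387.10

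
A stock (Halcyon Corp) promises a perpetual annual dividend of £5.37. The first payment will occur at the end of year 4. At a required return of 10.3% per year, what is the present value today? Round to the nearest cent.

Value at end of year 3: C / r = £5.37 / 0.103 = £52.1359
Discount to today: PV = £52.1359 / (1 + 0.103)^3 = £52.1359 / 1.341920 = £38.85

£38.85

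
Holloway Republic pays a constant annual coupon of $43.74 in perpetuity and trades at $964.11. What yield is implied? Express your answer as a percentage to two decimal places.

P = C/r ⇒ r = C/P = $43.74/$964.11 = 0.045368

4.54%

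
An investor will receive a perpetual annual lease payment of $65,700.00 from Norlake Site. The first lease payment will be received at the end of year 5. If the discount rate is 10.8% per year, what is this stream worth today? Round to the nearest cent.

Value at end of year 4: C / r = $65,700.00 / 0.108 = $608,333.3333
Discount to today: PV = $608,333.3333 / (1 + 0.108)^4 = $608,333.3333 / 1.507159 = $403,629.20

$403629.20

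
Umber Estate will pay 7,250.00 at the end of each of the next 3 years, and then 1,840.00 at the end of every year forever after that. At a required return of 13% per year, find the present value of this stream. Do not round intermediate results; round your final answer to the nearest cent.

26927.68

PV of 3-year annuity: 7,250.00 × [1 − (1+0.13)^−3] / 0.13 = 17118.35633
Perpetuity value at year 3: 1,840.00 / 0.13 = 14153.84615
PV of perpetuity: 14153.84615 / (1+0.13)^3 = 9809.32537
Total PV = 17118.35633 + 9809.32537 = 26927.68171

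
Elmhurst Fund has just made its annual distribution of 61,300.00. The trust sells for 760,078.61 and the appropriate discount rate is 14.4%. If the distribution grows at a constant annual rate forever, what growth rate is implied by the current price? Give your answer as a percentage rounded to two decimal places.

P = D₀(1+g)/(r−g) ⇒ P(r−g) = D₀(1+g) ⇒ g(P+D₀) = P·r − D₀
g = (P·r − D₀)/(P + D₀) = (760,078.61×0.144 − 61,300.00) / (760,078.61 + 61,300.00) = 0.058623

5.86%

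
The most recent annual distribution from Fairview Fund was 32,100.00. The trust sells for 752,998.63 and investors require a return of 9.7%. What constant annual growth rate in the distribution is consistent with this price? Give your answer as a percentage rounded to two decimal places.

P = D₀(1+g)/(r−g) ⇒ P(r−g) = D₀(1+g) ⇒ g(P+D₀) = P·r − D₀
g = (P·r − D₀)/(P + D₀) = (752,998.63×0.097 − 32,100.00) / (752,998.63 + 32,100.00) = 0.052147

5.21%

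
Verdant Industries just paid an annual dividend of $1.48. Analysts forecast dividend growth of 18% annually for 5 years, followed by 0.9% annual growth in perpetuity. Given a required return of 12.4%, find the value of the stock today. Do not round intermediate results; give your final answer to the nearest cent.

D_1 = 1.74640
D_2 = 2.06075
D_3 = 2.43169
D_4 = 2.86939
D_5 = 3.38588
Terminal value at year 5: TV = D_5×(1+g_2)/(r−g_2) = 3.41635/0.115 = 29.70743
P_0 = D_1/(1+r)^1 + D_2/(1+r)^2 + D_3/(1+r)^3 + D_4/(1+r)^4 + D_5/(1+r)^5 + TV/(1+r)^5
    = 1.55374 + 1.63115 + 1.71241 + 1.79773 + 1.88730 + 16.55898 = 25.14130

$25.14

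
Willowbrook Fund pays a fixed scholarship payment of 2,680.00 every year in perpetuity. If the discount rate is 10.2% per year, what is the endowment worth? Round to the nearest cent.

26274.51

Level perpetuity: PV = C / r = 2,680.00 / 0.102 = 26,274.51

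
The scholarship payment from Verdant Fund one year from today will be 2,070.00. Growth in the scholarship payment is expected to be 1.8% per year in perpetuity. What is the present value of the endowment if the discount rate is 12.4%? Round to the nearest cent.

Growing perpetuity: P = D₁ / (r − g) = 2,070.0000 / (0.124 − 0.018) = 19,528.30

19528.30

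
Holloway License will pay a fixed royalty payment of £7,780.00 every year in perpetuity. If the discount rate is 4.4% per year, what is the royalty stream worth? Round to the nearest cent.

Level perpetuity: PV = C / r = £7,780.00 / 0.044 = £176,818.18

£176818.18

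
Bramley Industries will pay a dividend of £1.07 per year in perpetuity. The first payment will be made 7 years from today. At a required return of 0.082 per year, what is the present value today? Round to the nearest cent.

Value at end of year 6: C / r = £1.07 / 0.082 = £13.0488
Discount to today: PV = £13.0488 / (1 + 0.082)^6 = £13.0488 / 1.604588 = £8.13

£8.13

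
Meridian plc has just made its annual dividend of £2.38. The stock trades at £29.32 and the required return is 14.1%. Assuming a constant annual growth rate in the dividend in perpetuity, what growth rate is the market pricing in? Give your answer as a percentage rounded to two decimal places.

P = D₀(1+g)/(r−g) ⇒ P(r−g) = D₀(1+g) ⇒ g(P+D₀) = P·r − D₀
g = (P·r − D₀)/(P + D₀) = (£29.32×0.141 − £2.38) / (£29.32 + £2.38) = 0.055335

5.53%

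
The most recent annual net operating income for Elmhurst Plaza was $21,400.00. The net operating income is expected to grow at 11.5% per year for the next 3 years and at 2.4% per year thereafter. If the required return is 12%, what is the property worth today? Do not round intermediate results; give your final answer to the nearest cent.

D_1 = 23861.00000
D_2 = 26605.01500
D_3 = 29664.59172
Terminal value at year 3: TV = D_3×(1+g_2)/(r−g_2) = 30376.54193/0.096 = 316422.31173
P_0 = D_1/(1+r)^1 + D_2/(1+r)^2 + D_3/(1+r)^3 + TV/(1+r)^3
    = 21304.46429 + 21209.35507 + 21114.67045 + 225223.15146 = 288851.64126

$288851.64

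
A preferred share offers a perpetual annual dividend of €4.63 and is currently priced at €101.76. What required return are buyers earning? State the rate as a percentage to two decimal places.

P = C/r ⇒ r = C/P = €4.63/€101.76 = 0.045499

4.55%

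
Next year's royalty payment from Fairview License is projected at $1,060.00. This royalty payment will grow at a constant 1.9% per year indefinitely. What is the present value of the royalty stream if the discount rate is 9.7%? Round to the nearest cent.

$13589.74

Growing perpetuity: P = D₁ / (r − g) = $1,060.0000 / (0.097 − 0.019) = $13,589.74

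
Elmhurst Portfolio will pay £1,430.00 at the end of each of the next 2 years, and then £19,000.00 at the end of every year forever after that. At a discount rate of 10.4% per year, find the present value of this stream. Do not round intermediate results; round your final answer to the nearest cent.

£152361.82

PV of 2-year annuity: £1,430.00 × [1 − (1+0.104)^−2] / 0.104 = 2468.55965
Perpetuity value at year 2: £19,000.00 / 0.104 = 182692.30769
PV of perpetuity: 182692.30769 / (1+0.104)^2 = 149893.26337
Total PV = 2468.55965 + 149893.26337 = 152361.82303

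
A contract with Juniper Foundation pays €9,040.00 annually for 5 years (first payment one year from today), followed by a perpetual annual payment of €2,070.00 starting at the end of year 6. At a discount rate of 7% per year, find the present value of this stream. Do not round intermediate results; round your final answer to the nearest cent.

€58149.80

PV of 5-year annuity: €9,040.00 × [1 − (1+0.07)^−5] / 0.07 = 37065.78482
Perpetuity value at year 5: €2,070.00 / 0.07 = 29571.42857
PV of perpetuity: 29571.42857 / (1+0.07)^5 = 21084.01988
Total PV = 37065.78482 + 21084.01988 = 58149.80470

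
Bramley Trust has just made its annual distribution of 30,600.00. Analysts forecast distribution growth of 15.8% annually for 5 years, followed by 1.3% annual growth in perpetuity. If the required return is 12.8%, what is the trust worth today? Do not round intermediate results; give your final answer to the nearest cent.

D_1 = 35434.80000
D_2 = 41033.49840
D_3 = 47516.79115
D_4 = 55024.44415
D_5 = 63718.30632
Terminal value at year 5: TV = D_5×(1+g_2)/(r−g_2) = 64546.64431/0.115 = 561275.16788
P_0 = D_1/(1+r)^1 + D_2/(1+r)^2 + D_3/(1+r)^3 + D_4/(1+r)^4 + D_5/(1+r)^5 + TV/(1+r)^5
    = 31413.82979 + 32249.30398 + 33106.99824 + 33987.50351 + 34891.42648 + 307347.95670 = 472997.01870

472997.02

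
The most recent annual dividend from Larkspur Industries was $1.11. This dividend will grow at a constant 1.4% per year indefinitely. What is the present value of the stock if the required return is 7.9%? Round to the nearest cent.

D₁ = D₀ × (1 + g) = $1.11 × 1.014 = $1.1255
Growing perpetuity: P = D₁ / (r − g) = $1.1255 / (0.079 − 0.014) = $17.32

$17.32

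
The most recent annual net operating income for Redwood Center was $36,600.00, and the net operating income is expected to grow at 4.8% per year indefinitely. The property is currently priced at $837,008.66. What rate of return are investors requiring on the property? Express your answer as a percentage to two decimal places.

D₁ = $36,600.00 × 1.048 = $38,356.8000
P = D₁/(r − g) ⇒ r = D₁/P + g = $38,356.8000/$837,008.66 + 0.048 = 0.045826 + 0.048 = 0.093826

9.38%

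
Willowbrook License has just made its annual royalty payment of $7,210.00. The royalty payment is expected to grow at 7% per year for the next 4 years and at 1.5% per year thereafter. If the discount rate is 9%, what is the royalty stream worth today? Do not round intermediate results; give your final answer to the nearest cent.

D_1 = 7714.70000
D_2 = 8254.72900
D_3 = 8832.56003
D_4 = 9450.83923
Terminal value at year 4: TV = D_4×(1+g_2)/(r−g_2) = 9592.60182/0.075 = 127901.35761
P_0 = D_1/(1+r)^1 + D_2/(1+r)^2 + D_3/(1+r)^3 + D_4/(1+r)^4 + TV/(1+r)^4
    = 7077.70642 + 6947.84025 + 6820.35694 + 6695.21278 + 90608.54626 = 118149.66265

$118149.66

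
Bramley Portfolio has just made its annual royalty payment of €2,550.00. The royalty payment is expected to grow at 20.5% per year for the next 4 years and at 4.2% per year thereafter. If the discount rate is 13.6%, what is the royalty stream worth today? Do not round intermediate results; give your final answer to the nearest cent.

€47631.97

D_1 = 3072.75000
D_2 = 3702.66375
D_3 = 4461.70982
D_4 = 5376.36033
Terminal value at year 4: TV = D_4×(1+g_2)/(r−g_2) = 5602.16747/0.094 = 59597.52623
P_0 = D_1/(1+r)^1 + D_2/(1+r)^2 + D_3/(1+r)^3 + D_4/(1+r)^4 + TV/(1+r)^4
    = 2704.88556 + 2869.17879 + 3043.45109 + 3228.30860 + 35786.14423 = 47631.96827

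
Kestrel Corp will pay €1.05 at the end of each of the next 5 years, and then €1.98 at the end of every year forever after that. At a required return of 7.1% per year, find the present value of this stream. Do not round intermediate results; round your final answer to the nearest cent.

PV of 5-year annuity: €1.05 × [1 − (1+0.071)^−5] / 0.071 = 4.29370
Perpetuity value at year 5: €1.98 / 0.071 = 27.88732
PV of perpetuity: 27.88732 / (1+0.071)^5 = 19.79062
Total PV = 4.29370 + 19.79062 = 24.08433

€24.08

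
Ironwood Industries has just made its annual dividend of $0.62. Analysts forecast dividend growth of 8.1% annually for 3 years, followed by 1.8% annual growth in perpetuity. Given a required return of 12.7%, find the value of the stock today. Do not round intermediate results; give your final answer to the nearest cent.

D_1 = 0.67022
D_2 = 0.72451
D_3 = 0.78319
Terminal value at year 3: TV = D_3×(1+g_2)/(r−g_2) = 0.79729/0.109 = 7.31459
P_0 = D_1/(1+r)^1 + D_2/(1+r)^2 + D_3/(1+r)^3 + TV/(1+r)^3
    = 0.59469 + 0.57042 + 0.54714 + 5.10997 = 6.82222

$6.82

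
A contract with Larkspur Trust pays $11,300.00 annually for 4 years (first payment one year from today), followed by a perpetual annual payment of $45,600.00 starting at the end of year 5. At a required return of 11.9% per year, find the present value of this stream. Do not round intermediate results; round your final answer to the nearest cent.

$278792.40

PV of 4-year annuity: $11,300.00 × [1 − (1+0.119)^−4] / 0.119 = 34394.45940
Perpetuity value at year 4: $45,600.00 / 0.119 = 383193.27731
PV of perpetuity: 383193.27731 / (1+0.119)^4 = 244397.93673
Total PV = 34394.45940 + 244397.93673 = 278792.39613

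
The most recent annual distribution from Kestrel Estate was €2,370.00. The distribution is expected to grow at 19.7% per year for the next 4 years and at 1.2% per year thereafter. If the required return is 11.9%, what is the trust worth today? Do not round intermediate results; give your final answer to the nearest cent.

D_1 = 2836.89000
D_2 = 3395.75733
D_3 = 4064.72152
D_4 = 4865.47166
Terminal value at year 4: TV = D_4×(1+g_2)/(r−g_2) = 4923.85732/0.107 = 46017.35817
P_0 = D_1/(1+r)^1 + D_2/(1+r)^2 + D_3/(1+r)^3 + D_4/(1+r)^4 + TV/(1+r)^4
    = 2535.20107 + 2711.91750 + 2900.95196 + 3103.16309 + 29349.54253 = 40600.77616

€40600.78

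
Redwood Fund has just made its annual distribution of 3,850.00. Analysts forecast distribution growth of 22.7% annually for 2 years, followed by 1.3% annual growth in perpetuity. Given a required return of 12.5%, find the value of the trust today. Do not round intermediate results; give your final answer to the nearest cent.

D_1 = 4723.95000
D_2 = 5796.28665
Terminal value at year 2: TV = D_2×(1+g_2)/(r−g_2) = 5871.63838/0.112 = 52425.34265
P_0 = D_1/(1+r)^1 + D_2/(1+r)^2 + TV/(1+r)^2
    = 4199.06667 + 4579.78204 + 41422.49296 = 50201.34167

50201.34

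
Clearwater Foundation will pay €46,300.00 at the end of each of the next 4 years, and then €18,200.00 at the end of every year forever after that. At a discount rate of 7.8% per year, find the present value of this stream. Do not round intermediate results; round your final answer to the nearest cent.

PV of 4-year annuity: €46,300.00 × [1 − (1+0.078)^−4] / 0.078 = 154036.64601
Perpetuity value at year 4: €18,200.00 / 0.078 = 233333.33333
PV of perpetuity: 233333.33333 / (1+0.078)^4 = 172783.29106
Total PV = 154036.64601 + 172783.29106 = 326819.93707

€326819.94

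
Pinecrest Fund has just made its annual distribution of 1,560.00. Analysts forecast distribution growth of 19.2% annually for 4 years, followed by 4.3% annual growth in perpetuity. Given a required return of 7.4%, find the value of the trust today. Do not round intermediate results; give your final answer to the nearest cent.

D_1 = 1859.52000
D_2 = 2216.54784
D_3 = 2642.12503
D_4 = 3149.41303
Terminal value at year 4: TV = D_4×(1+g_2)/(r−g_2) = 3284.83779/0.031 = 105962.50937
P_0 = D_1/(1+r)^1 + D_2/(1+r)^2 + D_3/(1+r)^3 + D_4/(1+r)^4 + TV/(1+r)^4
    = 1731.39665 + 1921.62459 + 2132.75280 + 2367.07759 + 79640.70743 = 87793.55906

87793.56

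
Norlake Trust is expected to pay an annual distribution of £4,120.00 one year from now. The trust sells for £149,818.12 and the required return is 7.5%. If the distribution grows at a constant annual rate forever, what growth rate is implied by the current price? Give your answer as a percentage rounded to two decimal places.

4.75%

P = D₁/(r−g) ⇒ g = r − D₁/P = 0.075 − £4,120.00/£149,818.12 = 0.047500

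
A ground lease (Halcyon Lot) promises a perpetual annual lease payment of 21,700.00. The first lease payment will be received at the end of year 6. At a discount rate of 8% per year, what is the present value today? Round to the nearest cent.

184608.19

Value at end of year 5: C / r = 21,700.00 / 0.08 = 271,250.0000
Discount to today: PV = 271,250.0000 / (1 + 0.08)^5 = 271,250.0000 / 1.469328 = 184,608.19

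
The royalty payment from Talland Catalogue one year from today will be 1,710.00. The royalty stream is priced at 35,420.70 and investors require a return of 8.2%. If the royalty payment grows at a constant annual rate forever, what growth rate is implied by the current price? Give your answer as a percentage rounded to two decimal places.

P = D₁/(r−g) ⇒ g = r − D₁/P = 0.082 − 1,710.00/35,420.70 = 0.033723

3.37%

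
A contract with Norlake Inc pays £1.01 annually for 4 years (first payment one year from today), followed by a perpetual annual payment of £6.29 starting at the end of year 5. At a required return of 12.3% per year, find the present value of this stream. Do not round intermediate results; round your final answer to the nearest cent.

£35.20

PV of 4-year annuity: £1.01 × [1 − (1+0.123)^−4] / 0.123 = 3.04844
Perpetuity value at year 4: £6.29 / 0.123 = 51.13821
PV of perpetuity: 51.13821 / (1+0.123)^4 = 32.15337
Total PV = 3.04844 + 32.15337 = 35.20181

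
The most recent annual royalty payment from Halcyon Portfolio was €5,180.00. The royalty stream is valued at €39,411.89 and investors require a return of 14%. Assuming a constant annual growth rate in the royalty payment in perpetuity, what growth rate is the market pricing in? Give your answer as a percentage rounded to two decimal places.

0.76%

P = D₀(1+g)/(r−g) ⇒ P(r−g) = D₀(1+g) ⇒ g(P+D₀) = P·r − D₀
g = (P·r − D₀)/(P + D₀) = (€39,411.89×0.14 − €5,180.00) / (€39,411.89 + €5,180.00) = 0.007572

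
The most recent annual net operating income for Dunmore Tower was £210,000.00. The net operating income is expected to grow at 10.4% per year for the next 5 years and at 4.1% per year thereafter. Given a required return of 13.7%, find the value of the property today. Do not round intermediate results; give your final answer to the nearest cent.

£2927395.80

D_1 = 231840.00000
D_2 = 255951.36000
D_3 = 282570.30144
D_4 = 311957.61279
D_5 = 344401.20452
Terminal value at year 5: TV = D_5×(1+g_2)/(r−g_2) = 358521.65391/0.096 = 3734600.56151
P_0 = D_1/(1+r)^1 + D_2/(1+r)^2 + D_3/(1+r)^3 + D_4/(1+r)^4 + D_5/(1+r)^5 + TV/(1+r)^5
    = 203905.01319 + 197986.92574 + 192240.60336 + 186661.06078 + 181243.45743 + 1965358.74152 = 2927395.80201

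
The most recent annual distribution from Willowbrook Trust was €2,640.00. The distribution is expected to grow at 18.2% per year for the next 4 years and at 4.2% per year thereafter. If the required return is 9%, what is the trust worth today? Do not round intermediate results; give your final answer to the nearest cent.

D_1 = 3120.48000
D_2 = 3688.40736
D_3 = 4359.69750
D_4 = 5153.16244
Terminal value at year 4: TV = D_4×(1+g_2)/(r−g_2) = 5369.59527/0.048 = 111866.56806
P_0 = D_1/(1+r)^1 + D_2/(1+r)^2 + D_3/(1+r)^3 + D_4/(1+r)^4 + TV/(1+r)^4
    = 2862.82569 + 3104.45868 + 3366.48639 + 3650.63019 + 79249.09709 = 92233.49804

€92233.50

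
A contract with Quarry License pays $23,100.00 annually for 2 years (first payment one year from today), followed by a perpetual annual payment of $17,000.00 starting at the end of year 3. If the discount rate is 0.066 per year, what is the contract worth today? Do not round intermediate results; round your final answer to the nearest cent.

PV of 2-year annuity: $23,100.00 × [1 − (1+0.066)^−2] / 0.066 = 41997.93023
Perpetuity value at year 2: $17,000.00 / 0.066 = 257575.75758
PV of perpetuity: 257575.75758 / (1+0.066)^2 = 226668.18988
Total PV = 41997.93023 + 226668.18988 = 268666.12010

$268666.12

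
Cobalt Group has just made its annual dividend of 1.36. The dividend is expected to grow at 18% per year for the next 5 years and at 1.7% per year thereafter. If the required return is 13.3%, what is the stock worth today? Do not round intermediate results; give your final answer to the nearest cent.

22.30

D_1 = 1.60480
D_2 = 1.89366
D_3 = 2.23452
D_4 = 2.63674
D_5 = 3.11135
Terminal value at year 5: TV = D_5×(1+g_2)/(r−g_2) = 3.16424/0.116 = 27.27796
P_0 = D_1/(1+r)^1 + D_2/(1+r)^2 + D_3/(1+r)^3 + D_4/(1+r)^4 + D_5/(1+r)^5 + TV/(1+r)^5
    = 1.41642 + 1.47517 + 1.53637 + 1.60010 + 1.66648 + 14.61041 = 22.30494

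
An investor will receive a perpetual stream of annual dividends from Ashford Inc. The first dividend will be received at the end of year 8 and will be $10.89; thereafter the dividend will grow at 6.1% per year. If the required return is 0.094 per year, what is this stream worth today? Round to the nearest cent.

Value at end of year 7: C₁ / (r − g) = $10.89 / (0.094 − 0.061) = $330.0000
Discount to today: PV = $330.0000 / (1 + 0.094)^7 = $330.0000 / 1.875518 = $175.95

$175.95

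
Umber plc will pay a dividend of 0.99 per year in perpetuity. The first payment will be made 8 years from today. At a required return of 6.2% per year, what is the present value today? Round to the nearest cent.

10.48

Value at end of year 7: C / r = 0.99 / 0.062 = 15.9677
Discount to today: PV = 15.9677 / (1 + 0.062)^7 = 15.9677 / 1.523602 = 10.48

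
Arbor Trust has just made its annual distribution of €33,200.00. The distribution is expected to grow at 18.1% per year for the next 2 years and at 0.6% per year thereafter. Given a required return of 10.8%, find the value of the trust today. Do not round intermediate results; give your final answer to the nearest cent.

D_1 = 39209.20000
D_2 = 46306.06520
Terminal value at year 2: TV = D_2×(1+g_2)/(r−g_2) = 46583.90159/0.102 = 456704.91756
P_0 = D_1/(1+r)^1 + D_2/(1+r)^2 + TV/(1+r)^2
    = 35387.36462 + 37718.84261 + 372011.33010 = 445117.53734

€445117.54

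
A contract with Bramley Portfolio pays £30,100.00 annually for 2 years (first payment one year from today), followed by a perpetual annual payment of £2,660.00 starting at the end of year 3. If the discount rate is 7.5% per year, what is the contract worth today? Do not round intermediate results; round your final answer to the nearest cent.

PV of 2-year annuity: £30,100.00 × [1 − (1+0.075)^−2] / 0.075 = 54046.51163
Perpetuity value at year 2: £2,660.00 / 0.075 = 35466.66667
PV of perpetuity: 35466.66667 / (1+0.075)^2 = 30690.46331
Total PV = 54046.51163 + 30690.46331 = 84736.97494

£84736.97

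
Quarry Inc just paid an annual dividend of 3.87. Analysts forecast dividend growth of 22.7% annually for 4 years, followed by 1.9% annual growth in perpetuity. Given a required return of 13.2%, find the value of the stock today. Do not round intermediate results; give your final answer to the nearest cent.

D_1 = 4.74849
D_2 = 5.82640
D_3 = 7.14899
D_4 = 8.77181
Terminal value at year 4: TV = D_4×(1+g_2)/(r−g_2) = 8.93847/0.113 = 79.10154
P_0 = D_1/(1+r)^1 + D_2/(1+r)^2 + D_3/(1+r)^3 + D_4/(1+r)^4 + TV/(1+r)^4
    = 4.19478 + 4.54681 + 4.92839 + 5.34200 + 48.17251 = 67.18449

67.18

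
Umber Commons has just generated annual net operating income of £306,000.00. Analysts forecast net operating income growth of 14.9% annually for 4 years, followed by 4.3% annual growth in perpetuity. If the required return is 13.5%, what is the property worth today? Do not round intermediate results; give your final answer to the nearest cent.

D_1 = 351594.00000
D_2 = 403981.50600
D_3 = 464174.75039
D_4 = 533336.78820
Terminal value at year 4: TV = D_4×(1+g_2)/(r−g_2) = 556270.27010/0.092 = 6046415.97930
P_0 = D_1/(1+r)^1 + D_2/(1+r)^2 + D_3/(1+r)^3 + D_4/(1+r)^4 + TV/(1+r)^4
    = 309774.44934 + 313595.45576 + 317463.59354 + 321379.44404 + 3643464.78402 = 4905677.72670

£4905677.73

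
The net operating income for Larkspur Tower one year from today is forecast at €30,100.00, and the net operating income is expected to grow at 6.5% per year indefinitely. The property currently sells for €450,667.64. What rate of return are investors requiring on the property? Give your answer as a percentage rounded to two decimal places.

13.18%

P = D₁/(r − g) ⇒ r = D₁/P + g = €30,100.0000/€450,667.64 + 0.065 = 0.066790 + 0.065 = 0.131790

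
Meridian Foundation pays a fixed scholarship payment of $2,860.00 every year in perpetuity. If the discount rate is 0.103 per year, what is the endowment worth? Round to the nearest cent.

$27766.99

Level perpetuity: PV = C / r = $2,860.00 / 0.103 = $27,766.99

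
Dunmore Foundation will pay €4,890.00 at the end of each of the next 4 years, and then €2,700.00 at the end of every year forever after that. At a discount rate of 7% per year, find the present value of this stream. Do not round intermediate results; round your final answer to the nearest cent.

€45989.42

PV of 4-year annuity: €4,890.00 × [1 − (1+0.07)^−4] / 0.07 = 16563.46304
Perpetuity value at year 4: €2,700.00 / 0.07 = 38571.42857
PV of perpetuity: 38571.42857 / (1+0.07)^4 = 29425.95818
Total PV = 16563.46304 + 29425.95818 = 45989.42122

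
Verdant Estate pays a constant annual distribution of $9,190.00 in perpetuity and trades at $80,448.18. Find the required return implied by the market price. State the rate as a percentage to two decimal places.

11.42%

P = C/r ⇒ r = C/P = $9,190.00/$80,448.18 = 0.114235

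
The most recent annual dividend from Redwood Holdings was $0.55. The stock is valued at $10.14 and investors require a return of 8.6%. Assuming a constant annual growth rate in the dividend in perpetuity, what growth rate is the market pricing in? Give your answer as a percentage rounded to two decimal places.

P = D₀(1+g)/(r−g) ⇒ P(r−g) = D₀(1+g) ⇒ g(P+D₀) = P·r − D₀
g = (P·r − D₀)/(P + D₀) = ($10.14×0.086 − $0.55) / ($10.14 + $0.55) = 0.030125

3.01%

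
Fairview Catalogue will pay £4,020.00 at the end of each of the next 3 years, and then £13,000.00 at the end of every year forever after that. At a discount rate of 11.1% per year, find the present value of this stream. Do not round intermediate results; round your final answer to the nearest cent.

PV of 3-year annuity: £4,020.00 × [1 − (1+0.111)^−3] / 0.111 = 9806.67252
Perpetuity value at year 3: £13,000.00 / 0.111 = 117117.11712
PV of perpetuity: 117117.11712 / (1+0.111)^3 = 85403.99702
Total PV = 9806.67252 + 85403.99702 = 95210.66954

£95210.67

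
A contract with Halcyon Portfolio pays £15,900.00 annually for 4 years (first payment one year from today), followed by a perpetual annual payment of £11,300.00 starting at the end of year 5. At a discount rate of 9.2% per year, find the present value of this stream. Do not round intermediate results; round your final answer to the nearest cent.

PV of 4-year annuity: £15,900.00 × [1 − (1+0.092)^−4] / 0.092 = 51286.22367
Perpetuity value at year 4: £11,300.00 / 0.092 = 122826.08696
PV of perpetuity: 122826.08696 / (1+0.092)^4 = 86377.38712
Total PV = 51286.22367 + 86377.38712 = 137663.61079

£137663.61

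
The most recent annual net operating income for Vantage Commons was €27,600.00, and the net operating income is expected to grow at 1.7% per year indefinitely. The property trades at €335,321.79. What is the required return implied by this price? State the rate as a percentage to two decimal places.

10.07%

D₁ = €27,600.00 × 1.017 = €28,069.2000
P = D₁/(r − g) ⇒ r = D₁/P + g = €28,069.2000/€335,321.79 + 0.017 = 0.083708 + 0.017 = 0.100708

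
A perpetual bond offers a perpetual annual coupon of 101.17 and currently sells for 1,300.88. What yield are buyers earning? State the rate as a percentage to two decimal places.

7.78%

P = C/r ⇒ r = C/P = 101.17/1,300.88 = 0.077770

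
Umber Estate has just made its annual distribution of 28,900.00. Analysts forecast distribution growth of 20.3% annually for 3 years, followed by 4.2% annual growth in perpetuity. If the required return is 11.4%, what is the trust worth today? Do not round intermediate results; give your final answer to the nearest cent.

D_1 = 34766.70000
D_2 = 41824.34010
D_3 = 50314.68114
Terminal value at year 3: TV = D_3×(1+g_2)/(r−g_2) = 52427.89775/0.072 = 728165.24650
P_0 = D_1/(1+r)^1 + D_2/(1+r)^2 + D_3/(1+r)^3 + TV/(1+r)^3
    = 31208.88689 + 33702.23603 + 36394.78451 + 526713.40910 = 628019.31653

628019.32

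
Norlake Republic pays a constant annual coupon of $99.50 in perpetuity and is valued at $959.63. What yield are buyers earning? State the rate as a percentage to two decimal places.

P = C/r ⇒ r = C/P = $99.50/$959.63 = 0.103686

10.37%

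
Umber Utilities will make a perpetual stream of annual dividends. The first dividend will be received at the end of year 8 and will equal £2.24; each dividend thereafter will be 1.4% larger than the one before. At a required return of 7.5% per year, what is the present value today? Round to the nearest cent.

Value at end of year 7: C₁ / (r − g) = £2.24 / (0.075 − 0.014) = £36.7213
Discount to today: PV = £36.7213 / (1 + 0.075)^7 = £36.7213 / 1.659049 = £22.13

£22.13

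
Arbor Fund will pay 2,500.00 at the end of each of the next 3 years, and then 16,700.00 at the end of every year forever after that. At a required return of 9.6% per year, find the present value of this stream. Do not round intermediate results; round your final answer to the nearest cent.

PV of 3-year annuity: 2,500.00 × [1 − (1+0.096)^−3] / 0.096 = 6261.17359
Perpetuity value at year 3: 16,700.00 / 0.096 = 173958.33333
PV of perpetuity: 173958.33333 / (1+0.096)^3 = 132133.69374
Total PV = 6261.17359 + 132133.69374 = 138394.86733

138394.87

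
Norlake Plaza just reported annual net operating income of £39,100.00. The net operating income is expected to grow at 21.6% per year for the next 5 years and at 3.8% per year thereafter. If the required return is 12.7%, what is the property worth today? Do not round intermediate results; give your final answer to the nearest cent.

£913847.78

D_1 = 47545.60000
D_2 = 57815.44960
D_3 = 70303.58671
D_4 = 85489.16144
D_5 = 103954.82032
Terminal value at year 5: TV = D_5×(1+g_2)/(r−g_2) = 107905.10349/0.089 = 1212416.89312
P_0 = D_1/(1+r)^1 + D_2/(1+r)^2 + D_3/(1+r)^3 + D_4/(1+r)^4 + D_5/(1+r)^5 + TV/(1+r)^5
    = 42187.75510 + 45519.35244 + 49114.04842 + 52992.62013 + 57177.48542 + 666856.51539 = 913847.77691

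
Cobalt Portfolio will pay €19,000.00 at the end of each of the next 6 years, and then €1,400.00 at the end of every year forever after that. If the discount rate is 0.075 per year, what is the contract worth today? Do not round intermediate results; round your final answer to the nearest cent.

€101278.36

PV of 6-year annuity: €19,000.00 × [1 − (1+0.075)^−6] / 0.075 = 89183.08199
Perpetuity value at year 6: €1,400.00 / 0.075 = 18666.66667
PV of perpetuity: 18666.66667 / (1+0.075)^6 = 12095.28168
Total PV = 89183.08199 + 12095.28168 = 101278.36367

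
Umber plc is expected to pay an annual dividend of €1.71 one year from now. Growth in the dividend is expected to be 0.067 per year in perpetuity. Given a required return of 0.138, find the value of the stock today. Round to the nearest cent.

Growing perpetuity: P = D₁ / (r − g) = €1.7100 / (0.138 − 0.067) = €24.08

€24.08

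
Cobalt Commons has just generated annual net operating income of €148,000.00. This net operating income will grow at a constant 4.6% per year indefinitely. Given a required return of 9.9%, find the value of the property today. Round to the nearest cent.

D₁ = D₀ × (1 + g) = €148,000.00 × 1.046 = €154,808.0000
Growing perpetuity: P = D₁ / (r − g) = €154,808.0000 / (0.099 − 0.046) = €2,920,905.66

€2920905.66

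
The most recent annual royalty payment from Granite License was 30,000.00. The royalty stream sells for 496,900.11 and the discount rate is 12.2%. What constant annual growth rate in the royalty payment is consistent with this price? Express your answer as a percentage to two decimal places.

P = D₀(1+g)/(r−g) ⇒ P(r−g) = D₀(1+g) ⇒ g(P+D₀) = P·r − D₀
g = (P·r − D₀)/(P + D₀) = (496,900.11×0.122 − 30,000.00) / (496,900.11 + 30,000.00) = 0.058117

5.81%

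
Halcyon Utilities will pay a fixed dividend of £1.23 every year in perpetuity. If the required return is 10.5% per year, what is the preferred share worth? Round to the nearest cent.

Level perpetuity: PV = C / r = £1.23 / 0.105 = £11.71

£11.71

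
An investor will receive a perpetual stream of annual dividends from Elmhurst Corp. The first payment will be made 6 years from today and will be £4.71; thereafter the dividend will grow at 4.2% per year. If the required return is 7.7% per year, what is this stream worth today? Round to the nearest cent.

Value at end of year 5: C₁ / (r − g) = £4.71 / (0.077 − 0.042) = £134.5714
Discount to today: PV = £134.5714 / (1 + 0.077)^5 = £134.5714 / 1.449034 = £92.87

£92.87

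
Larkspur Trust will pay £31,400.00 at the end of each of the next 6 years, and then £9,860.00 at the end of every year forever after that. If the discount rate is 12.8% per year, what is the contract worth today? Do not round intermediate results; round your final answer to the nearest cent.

PV of 6-year annuity: £31,400.00 × [1 − (1+0.128)^−6] / 0.128 = 126225.30099
Perpetuity value at year 6: £9,860.00 / 0.128 = 77031.25000
PV of perpetuity: 77031.25000 / (1+0.128)^6 = 37394.89752
Total PV = 126225.30099 + 37394.89752 = 163620.19852

£163620.20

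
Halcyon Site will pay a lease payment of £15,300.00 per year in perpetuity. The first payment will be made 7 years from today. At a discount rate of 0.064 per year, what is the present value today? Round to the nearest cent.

Value at end of year 6: C / r = £15,300.00 / 0.064 = £239,062.5000
Discount to today: PV = £239,062.5000 / (1 + 0.064)^6 = £239,062.5000 / 1.450941 = £164,763.76

£164763.76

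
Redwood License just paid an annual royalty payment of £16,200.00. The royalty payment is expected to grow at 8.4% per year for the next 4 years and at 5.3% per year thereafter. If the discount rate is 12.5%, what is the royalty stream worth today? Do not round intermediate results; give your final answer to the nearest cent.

£263336.52

D_1 = 17560.80000
D_2 = 19035.90720
D_3 = 20634.92340
D_4 = 22368.25697
Terminal value at year 4: TV = D_4×(1+g_2)/(r−g_2) = 23553.77459/0.072 = 327135.75820
P_0 = D_1/(1+r)^1 + D_2/(1+r)^2 + D_3/(1+r)^3 + D_4/(1+r)^4 + TV/(1+r)^4
    = 15609.60000 + 15040.71680 + 14492.56623 + 13964.39271 + 204229.24334 = 263336.51908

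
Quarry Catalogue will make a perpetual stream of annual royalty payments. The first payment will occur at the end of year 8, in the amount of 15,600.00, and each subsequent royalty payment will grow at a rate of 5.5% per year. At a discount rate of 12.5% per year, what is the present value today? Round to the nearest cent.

97714.47

Value at end of year 7: C₁ / (r − g) = 15,600.00 / (0.125 − 0.055) = 222,857.1429
Discount to today: PV = 222,857.1429 / (1 + 0.125)^7 = 222,857.1429 / 2.280697 = 97,714.47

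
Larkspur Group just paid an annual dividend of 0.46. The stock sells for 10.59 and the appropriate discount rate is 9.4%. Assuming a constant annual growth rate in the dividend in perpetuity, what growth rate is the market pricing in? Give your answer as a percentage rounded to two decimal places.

4.85%

P = D₀(1+g)/(r−g) ⇒ P(r−g) = D₀(1+g) ⇒ g(P+D₀) = P·r − D₀
g = (P·r − D₀)/(P + D₀) = (10.59×0.094 − 0.46) / (10.59 + 0.46) = 0.048458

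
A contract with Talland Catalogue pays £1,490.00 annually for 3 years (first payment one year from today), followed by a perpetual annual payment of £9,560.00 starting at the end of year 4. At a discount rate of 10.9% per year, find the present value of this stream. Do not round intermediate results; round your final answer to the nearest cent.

PV of 3-year annuity: £1,490.00 × [1 − (1+0.109)^−3] / 0.109 = 3647.47707
Perpetuity value at year 3: £9,560.00 / 0.109 = 87706.42202
PV of perpetuity: 87706.42202 / (1+0.109)^3 = 64303.81744
Total PV = 3647.47707 + 64303.81744 = 67951.29451

£67951.29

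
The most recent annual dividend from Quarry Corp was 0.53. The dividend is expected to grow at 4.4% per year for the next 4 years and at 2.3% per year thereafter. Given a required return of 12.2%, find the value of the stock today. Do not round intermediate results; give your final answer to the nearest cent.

5.88

D_1 = 0.55332
D_2 = 0.57767
D_3 = 0.60308
D_4 = 0.62962
Terminal value at year 4: TV = D_4×(1+g_2)/(r−g_2) = 0.64410/0.099 = 6.50606
P_0 = D_1/(1+r)^1 + D_2/(1+r)^2 + D_3/(1+r)^3 + D_4/(1+r)^4 + TV/(1+r)^4
    = 0.49316 + 0.45887 + 0.42697 + 0.39729 + 4.10532 = 5.88161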